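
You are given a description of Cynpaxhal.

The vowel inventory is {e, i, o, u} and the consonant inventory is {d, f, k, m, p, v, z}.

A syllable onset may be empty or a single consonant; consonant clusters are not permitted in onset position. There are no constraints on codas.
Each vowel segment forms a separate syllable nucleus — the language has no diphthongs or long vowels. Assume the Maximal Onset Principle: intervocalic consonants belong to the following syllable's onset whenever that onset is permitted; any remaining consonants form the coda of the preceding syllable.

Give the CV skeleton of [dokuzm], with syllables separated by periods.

CV.CVCC

Nuclei (vowels): o, u → 2 syllables.
Between /o/ (V1) and /u/ (V2): /k/ is a single consonant, so it becomes the next onset.
Putting it together: do.kuzm.
Mapping each syllable to C/V: /do/ → CV, /kuzm/ → CVCC.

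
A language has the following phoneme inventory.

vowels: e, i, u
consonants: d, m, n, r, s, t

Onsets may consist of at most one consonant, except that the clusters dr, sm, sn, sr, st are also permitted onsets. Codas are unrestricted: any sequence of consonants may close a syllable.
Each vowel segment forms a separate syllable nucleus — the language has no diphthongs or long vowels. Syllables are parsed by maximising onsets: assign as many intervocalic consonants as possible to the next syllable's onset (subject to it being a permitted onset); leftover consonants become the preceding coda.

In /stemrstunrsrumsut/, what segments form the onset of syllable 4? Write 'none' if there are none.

Nuclei (vowels): e, u, u, u → 4 syllables.
V1 /e/ – V2 /u/: /mrst/ splits as /mr/ + /st/ (/st/ is the longest suffix that is a licit onset).
V2 /u/ – V3 /u/: /nrsr/ splits as /nr/ + /sr/ (/sr/ is the longest suffix that is a licit onset).
V3 /u/ – V4 /u/: /ms/ — longest licit onset from the right is /s/, leaving /m/ as coda.
Result: stemr.stunr.srum.sut.
Syllable 4 is /sut/: onset /s/, nucleus /u/, coda /t/.

s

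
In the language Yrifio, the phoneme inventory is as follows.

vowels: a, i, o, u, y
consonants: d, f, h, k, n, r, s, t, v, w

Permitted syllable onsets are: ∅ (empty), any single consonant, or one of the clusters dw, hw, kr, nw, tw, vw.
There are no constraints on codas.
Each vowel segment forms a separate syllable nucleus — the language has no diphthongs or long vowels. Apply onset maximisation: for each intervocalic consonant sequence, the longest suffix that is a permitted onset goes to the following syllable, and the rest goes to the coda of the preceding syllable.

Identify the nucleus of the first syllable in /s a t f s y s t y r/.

The vowels are a, y, y — 3 nuclei, so 3 syllables.
The first nucleus (vowel 1 from the left) is /a/.

a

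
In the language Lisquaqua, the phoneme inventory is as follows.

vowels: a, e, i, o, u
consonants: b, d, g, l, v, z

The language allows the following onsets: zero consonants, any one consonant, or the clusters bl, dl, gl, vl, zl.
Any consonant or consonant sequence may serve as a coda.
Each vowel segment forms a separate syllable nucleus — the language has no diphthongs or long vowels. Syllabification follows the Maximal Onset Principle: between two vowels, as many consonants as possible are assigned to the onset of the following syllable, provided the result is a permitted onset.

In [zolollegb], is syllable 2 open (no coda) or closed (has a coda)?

closed

Nuclei (vowels): o, o, e → 3 syllables.
V1 /o/ – V2 /o/: /l/ is a single consonant, so it becomes the next onset.
V2 /o/ – V3 /e/: /ll/; trying suffixes from longest down, /l/ is the first permitted one, so coda /l/ | onset /l/.
Result: zo.lol.legb.
Syllable 2 is /lol/ with coda /l/, so it is closed.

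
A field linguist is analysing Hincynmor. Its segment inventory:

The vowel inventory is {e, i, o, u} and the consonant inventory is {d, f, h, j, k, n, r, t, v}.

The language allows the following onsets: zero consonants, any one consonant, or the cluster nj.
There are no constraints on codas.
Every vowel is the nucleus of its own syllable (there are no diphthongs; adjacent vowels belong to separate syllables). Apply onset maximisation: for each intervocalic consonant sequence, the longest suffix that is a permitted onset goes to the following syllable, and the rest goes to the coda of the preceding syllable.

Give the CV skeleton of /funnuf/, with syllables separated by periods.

CVC.CVC

The vowels are u, u — 2 nuclei, so 2 syllables.
V1 /u/ – V2 /u/: /nn/ splits as /n/ + /n/ (/n/ is the longest suffix that is a licit onset).
Result: fun.nuf.
Mapping each syllable to C/V: /fun/ → CVC, /nuf/ → CVC.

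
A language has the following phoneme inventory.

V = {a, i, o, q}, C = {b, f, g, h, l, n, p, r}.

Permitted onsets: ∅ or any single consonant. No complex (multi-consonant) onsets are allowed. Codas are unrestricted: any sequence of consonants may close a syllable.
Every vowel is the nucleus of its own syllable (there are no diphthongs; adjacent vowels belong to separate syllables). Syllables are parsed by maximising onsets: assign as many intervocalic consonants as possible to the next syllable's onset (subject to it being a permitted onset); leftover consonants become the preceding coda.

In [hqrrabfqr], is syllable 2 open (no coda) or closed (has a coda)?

closed

Nuclei (vowels): q, a, q → 3 syllables.
σ1/σ2 boundary: /rr/ splits as /r/ + /r/ (/r/ is the longest suffix that is a licit onset).
σ2/σ3 boundary: /bf/ — longest licit onset from the right is /f/, leaving /b/ as coda.
Syllabification: hqr.rab.fqr.
Syllable 2 is /rab/ with coda /b/, so it is closed.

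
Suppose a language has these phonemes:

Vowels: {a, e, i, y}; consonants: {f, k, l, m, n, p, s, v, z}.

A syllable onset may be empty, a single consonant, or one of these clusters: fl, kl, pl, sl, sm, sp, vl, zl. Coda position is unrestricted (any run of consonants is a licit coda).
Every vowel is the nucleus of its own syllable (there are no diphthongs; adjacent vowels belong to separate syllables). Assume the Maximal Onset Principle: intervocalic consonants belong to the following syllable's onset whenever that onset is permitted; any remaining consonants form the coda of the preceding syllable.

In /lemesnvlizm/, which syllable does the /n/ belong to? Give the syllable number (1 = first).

Vowels present: e, e, i; each is a nucleus, giving 3 syllables.
σ1/σ2 boundary: /m/ → onset of the next syllable (single consonants are always licit onsets).
σ2/σ3 boundary: /snvl/ splits as /sn/ + /vl/ (/vl/ is the longest suffix that is a licit onset).
So the parse is le.mesn.vlizm.
The /n/ is in the coda of syllable 2 (/mesn/).

2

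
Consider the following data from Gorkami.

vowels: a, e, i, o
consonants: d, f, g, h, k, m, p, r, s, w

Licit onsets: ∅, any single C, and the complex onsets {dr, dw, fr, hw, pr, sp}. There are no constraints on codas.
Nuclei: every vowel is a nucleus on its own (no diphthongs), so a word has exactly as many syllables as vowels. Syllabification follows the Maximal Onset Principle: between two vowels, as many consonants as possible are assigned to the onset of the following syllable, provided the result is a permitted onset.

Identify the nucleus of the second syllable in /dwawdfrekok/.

e

Vowels present: a, e, o; each is a nucleus, giving 3 syllables.
The second nucleus (vowel 2 from the left) is /e/.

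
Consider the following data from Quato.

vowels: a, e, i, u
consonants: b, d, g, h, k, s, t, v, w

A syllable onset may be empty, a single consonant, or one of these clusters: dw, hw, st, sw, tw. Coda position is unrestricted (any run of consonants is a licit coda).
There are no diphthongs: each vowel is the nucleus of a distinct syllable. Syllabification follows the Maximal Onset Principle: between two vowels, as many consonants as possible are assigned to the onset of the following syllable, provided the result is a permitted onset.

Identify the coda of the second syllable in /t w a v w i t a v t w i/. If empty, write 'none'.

The vowels are a, i, a, i — 4 nuclei, so 4 syllables.
σ1/σ2 boundary: /vw/ splits as /v/ + /w/ (/w/ is the longest suffix that is a licit onset).
σ2/σ3 boundary: /t/ → onset of the next syllable (single consonants are always licit onsets).
σ3/σ4 boundary: /vtw/ splits as /v/ + /tw/ (/tw/ is the longest suffix that is a licit onset).
Result: twav.wi.tav.twi.
Syllable 2 is /wi/: onset /w/, nucleus /i/, coda ∅.

none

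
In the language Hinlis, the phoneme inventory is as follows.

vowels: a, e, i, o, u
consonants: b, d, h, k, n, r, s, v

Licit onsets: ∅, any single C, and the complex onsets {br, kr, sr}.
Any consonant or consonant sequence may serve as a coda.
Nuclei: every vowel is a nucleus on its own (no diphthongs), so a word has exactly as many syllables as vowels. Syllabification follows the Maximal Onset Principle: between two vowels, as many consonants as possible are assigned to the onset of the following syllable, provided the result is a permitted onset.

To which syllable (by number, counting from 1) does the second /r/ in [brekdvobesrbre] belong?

3

Nuclei (vowels): e, o, e, e → 4 syllables.
/e…o/ gap (V1→V2): /kdv/ splits as /kd/ + /v/ (/v/ is the longest suffix that is a licit onset).
/o…e/ gap (V2→V3): /b/ is a single consonant, so it becomes the next onset.
/e…e/ gap (V3→V4): /srbr/; trying suffixes from longest down, /br/ is the first permitted one, so coda /sr/ | onset /br/.
Putting it together: brekd.vo.besr.bre.
The second /r/ is in the coda of syllable 3 (/besr/).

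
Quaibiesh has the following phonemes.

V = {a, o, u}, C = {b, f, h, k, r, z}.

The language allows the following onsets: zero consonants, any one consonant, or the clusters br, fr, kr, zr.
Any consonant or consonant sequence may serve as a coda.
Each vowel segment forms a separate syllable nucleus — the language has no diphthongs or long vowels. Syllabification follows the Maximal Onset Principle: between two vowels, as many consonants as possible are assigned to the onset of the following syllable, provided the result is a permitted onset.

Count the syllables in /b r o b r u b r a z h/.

Nuclei (vowels): o, u, a → 3 syllables.

3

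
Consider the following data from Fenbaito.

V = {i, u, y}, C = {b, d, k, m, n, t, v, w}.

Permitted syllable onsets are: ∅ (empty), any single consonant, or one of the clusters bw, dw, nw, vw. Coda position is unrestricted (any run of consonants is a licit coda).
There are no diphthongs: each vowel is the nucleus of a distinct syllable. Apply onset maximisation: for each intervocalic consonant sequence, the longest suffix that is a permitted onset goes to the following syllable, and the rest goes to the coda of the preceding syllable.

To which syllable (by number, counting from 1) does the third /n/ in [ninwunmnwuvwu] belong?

2

The vowels are i, u, u, u — 4 nuclei, so 4 syllables.
V1 /i/ – V2 /u/: cluster /nw/ — /nw/ is itself a permitted onset, so the whole cluster goes right; preceding coda = ∅.
V2 /u/ – V3 /u/: /nmnw/ — longest licit onset from the right is /nw/, leaving /nm/ as coda.
V3 /u/ – V4 /u/: /vw/ — entire cluster is a permitted onset → onset /vw/, coda ∅.
So the parse is ni.nwunm.nwu.vwu.
The third /n/ is in the coda of syllable 2 (/nwunm/).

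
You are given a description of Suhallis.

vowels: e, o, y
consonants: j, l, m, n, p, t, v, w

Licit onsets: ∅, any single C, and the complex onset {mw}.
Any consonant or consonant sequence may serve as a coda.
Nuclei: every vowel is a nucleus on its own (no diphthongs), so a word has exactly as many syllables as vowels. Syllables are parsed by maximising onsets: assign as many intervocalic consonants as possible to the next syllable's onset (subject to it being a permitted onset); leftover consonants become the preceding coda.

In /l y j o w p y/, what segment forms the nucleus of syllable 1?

Vowels present: y, o, y; each is a nucleus, giving 3 syllables.
The first nucleus (vowel 1 from the left) is /y/.

y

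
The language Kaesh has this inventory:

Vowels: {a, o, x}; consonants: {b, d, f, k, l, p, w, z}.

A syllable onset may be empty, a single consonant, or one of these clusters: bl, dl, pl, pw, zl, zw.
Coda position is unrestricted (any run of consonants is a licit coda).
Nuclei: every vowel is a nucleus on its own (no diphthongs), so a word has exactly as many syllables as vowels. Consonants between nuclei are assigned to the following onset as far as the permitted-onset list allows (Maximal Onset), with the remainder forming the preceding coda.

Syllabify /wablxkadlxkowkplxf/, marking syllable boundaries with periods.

wa.blx.ka.dlx.kowk.plxf

Vowels present: a, x, a, x, o, x; each is a nucleus, giving 6 syllables.
σ1/σ2 boundary: cluster /bl/ — /bl/ is itself a permitted onset, so the whole cluster goes right; preceding coda = ∅.
σ2/σ3 boundary: /k/ → onset of the next syllable (single consonants are always licit onsets).
σ3/σ4 boundary: /dl/ is a licit onset in full, so it all attaches to the next syllable.
σ4/σ5 boundary: just /k/ — single C goes to the following onset.
σ5/σ6 boundary: cluster /wkpl/ — the longest permitted-onset suffix is /pl/; onset = /pl/, preceding coda = /wk/.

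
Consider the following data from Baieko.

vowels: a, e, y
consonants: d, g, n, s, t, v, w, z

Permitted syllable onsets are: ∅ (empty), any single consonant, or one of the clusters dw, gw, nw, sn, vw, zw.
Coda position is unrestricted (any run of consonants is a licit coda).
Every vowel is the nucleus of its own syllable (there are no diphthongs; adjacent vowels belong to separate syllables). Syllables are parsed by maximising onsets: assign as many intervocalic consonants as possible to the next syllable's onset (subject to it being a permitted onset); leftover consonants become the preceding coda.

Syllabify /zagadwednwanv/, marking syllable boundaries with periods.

Vowels present: a, a, e, a; each is a nucleus, giving 4 syllables.
V1 /a/ – V2 /a/: /g/ → onset of the next syllable (single consonants are always licit onsets).
V2 /a/ – V3 /e/: cluster /dw/ — /dw/ is itself a permitted onset, so the whole cluster goes right; preceding coda = ∅.
V3 /e/ – V4 /a/: /dnw/; trying suffixes from longest down, /nw/ is the first permitted one, so coda /d/ | onset /nw/.

za.ga.dwed.nwanv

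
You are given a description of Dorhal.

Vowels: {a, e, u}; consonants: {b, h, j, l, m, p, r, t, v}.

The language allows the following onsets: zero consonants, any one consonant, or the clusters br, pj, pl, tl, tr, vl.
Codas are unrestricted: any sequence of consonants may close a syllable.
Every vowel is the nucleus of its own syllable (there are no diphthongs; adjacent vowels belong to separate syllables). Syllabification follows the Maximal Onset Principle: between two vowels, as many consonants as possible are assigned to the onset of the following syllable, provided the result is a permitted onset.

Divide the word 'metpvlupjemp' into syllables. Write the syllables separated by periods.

metp.vlu.pjemp

Vowels present: e, u, e; each is a nucleus, giving 3 syllables.
V1 /e/ – V2 /u/: /tpvl/ — longest licit onset from the right is /vl/, leaving /tp/ as coda.
V2 /u/ – V3 /e/: /pj/ — entire cluster is a permitted onset → onset /pj/, coda ∅.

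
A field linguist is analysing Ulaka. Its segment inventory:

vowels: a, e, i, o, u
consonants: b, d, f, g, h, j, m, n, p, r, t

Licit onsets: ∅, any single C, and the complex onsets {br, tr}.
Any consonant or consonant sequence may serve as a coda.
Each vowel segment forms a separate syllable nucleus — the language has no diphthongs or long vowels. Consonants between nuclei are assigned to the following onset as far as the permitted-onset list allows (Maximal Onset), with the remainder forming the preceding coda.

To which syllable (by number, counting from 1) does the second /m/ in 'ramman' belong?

Vowels present: a, a; each is a nucleus, giving 2 syllables.
/a…a/ gap (V1→V2): cluster /mm/ — the longest permitted-onset suffix is /m/; onset = /m/, preceding coda = /m/.
So the parse is ram.man.
The second /m/ is in the onset of syllable 2 (/man/).

2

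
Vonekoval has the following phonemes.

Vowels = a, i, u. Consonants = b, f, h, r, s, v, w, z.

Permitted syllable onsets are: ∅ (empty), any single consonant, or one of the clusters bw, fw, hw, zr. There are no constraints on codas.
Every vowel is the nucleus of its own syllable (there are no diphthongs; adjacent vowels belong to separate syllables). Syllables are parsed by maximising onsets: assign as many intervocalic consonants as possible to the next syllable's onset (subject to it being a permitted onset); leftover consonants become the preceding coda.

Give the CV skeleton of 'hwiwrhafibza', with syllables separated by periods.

CCVCC.CV.CVC.CV

Vowels present: i, a, i, a; each is a nucleus, giving 4 syllables.
σ1/σ2 boundary: /wrh/ splits as /wr/ + /h/ (/h/ is the longest suffix that is a licit onset).
σ2/σ3 boundary: /f/ → onset of the next syllable (single consonants are always licit onsets).
σ3/σ4 boundary: /bz/ — longest licit onset from the right is /z/, leaving /b/ as coda.
So the parse is hwiwr.ha.fib.za.
Mapping each syllable to C/V: /hwiwr/ → CCVCC, /ha/ → CV, /fib/ → CVC, /za/ → CV.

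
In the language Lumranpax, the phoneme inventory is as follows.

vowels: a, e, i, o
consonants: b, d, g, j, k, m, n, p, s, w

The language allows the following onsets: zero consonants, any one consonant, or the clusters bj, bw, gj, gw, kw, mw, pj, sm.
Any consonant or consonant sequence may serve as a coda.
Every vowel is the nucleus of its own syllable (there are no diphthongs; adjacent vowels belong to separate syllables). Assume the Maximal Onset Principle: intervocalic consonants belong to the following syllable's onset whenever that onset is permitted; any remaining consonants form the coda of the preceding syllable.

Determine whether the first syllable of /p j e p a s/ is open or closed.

open

Nuclei (vowels): e, a → 2 syllables.
/e…a/ gap (V1→V2): just /p/ — single C goes to the following onset.
Result: pje.pas.
Syllable 1 is /pje/; it ends in its nucleus with no coda, so it is open.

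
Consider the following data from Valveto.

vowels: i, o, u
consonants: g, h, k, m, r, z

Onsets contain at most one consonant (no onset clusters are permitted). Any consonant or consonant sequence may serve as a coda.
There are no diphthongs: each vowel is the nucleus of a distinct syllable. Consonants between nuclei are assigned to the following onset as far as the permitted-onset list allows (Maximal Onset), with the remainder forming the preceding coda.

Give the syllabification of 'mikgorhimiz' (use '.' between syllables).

mik.gor.hi.miz

The vowels are i, o, i, i — 4 nuclei, so 4 syllables.
V1 /i/ – V2 /o/: /kg/ splits as /k/ + /g/ (/g/ is the longest suffix that is a licit onset).
V2 /o/ – V3 /i/: cluster /rh/ — the longest permitted-onset suffix is /h/; onset = /h/, preceding coda = /r/.
V3 /i/ – V4 /i/: /m/ → onset of the next syllable (single consonants are always licit onsets).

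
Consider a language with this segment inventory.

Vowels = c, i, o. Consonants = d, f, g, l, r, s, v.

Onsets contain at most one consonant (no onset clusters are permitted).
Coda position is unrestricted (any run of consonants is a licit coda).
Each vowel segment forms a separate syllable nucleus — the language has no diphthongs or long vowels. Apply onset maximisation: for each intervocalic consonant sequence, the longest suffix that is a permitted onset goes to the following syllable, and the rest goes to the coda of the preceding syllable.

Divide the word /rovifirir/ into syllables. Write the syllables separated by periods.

The vowels are o, i, i, i — 4 nuclei, so 4 syllables.
σ1/σ2 boundary: just /v/ — single C goes to the following onset.
σ2/σ3 boundary: just /f/ — single C goes to the following onset.
σ3/σ4 boundary: /r/ → onset of the next syllable (single consonants are always licit onsets).

ro.vi.fi.rir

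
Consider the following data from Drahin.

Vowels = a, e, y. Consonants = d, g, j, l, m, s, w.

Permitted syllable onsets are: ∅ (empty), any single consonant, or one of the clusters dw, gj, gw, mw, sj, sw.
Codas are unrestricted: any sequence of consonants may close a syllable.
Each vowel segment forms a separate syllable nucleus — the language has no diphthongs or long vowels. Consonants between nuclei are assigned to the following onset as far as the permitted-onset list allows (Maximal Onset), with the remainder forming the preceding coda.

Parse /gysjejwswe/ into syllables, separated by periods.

Nuclei (vowels): y, e, e → 3 syllables.
/y…e/ gap (V1→V2): /sj/ — entire cluster is a permitted onset → onset /sj/, coda ∅.
/e…e/ gap (V2→V3): /jwsw/ splits as /jw/ + /sw/ (/sw/ is the longest suffix that is a licit onset).

gy.sjejw.swe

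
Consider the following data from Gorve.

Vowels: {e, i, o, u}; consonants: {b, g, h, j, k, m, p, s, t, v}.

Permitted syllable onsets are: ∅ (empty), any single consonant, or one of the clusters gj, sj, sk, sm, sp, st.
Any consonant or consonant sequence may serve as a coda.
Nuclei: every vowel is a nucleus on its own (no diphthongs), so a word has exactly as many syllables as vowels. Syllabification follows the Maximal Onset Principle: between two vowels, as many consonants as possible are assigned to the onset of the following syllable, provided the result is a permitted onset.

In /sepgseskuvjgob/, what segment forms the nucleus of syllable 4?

o

The vowels are e, e, u, o — 4 nuclei, so 4 syllables.
The fourth nucleus (vowel 4 from the left) is /o/.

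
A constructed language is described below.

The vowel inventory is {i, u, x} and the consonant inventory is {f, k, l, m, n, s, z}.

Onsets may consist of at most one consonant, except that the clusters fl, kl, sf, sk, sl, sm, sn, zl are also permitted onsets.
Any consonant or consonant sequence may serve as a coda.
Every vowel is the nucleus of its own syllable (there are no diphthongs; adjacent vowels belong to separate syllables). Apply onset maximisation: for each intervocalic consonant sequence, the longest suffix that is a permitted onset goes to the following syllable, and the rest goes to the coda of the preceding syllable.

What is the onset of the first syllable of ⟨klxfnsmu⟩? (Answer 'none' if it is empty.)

Vowels present: x, u; each is a nucleus, giving 2 syllables.
Between /x/ (V1) and /u/ (V2): /fnsm/ splits as /fn/ + /sm/ (/sm/ is the longest suffix that is a licit onset).
Putting it together: klxfn.smu.
Syllable 1 is /klxfn/: onset /kl/, nucleus /x/, coda /fn/.

kl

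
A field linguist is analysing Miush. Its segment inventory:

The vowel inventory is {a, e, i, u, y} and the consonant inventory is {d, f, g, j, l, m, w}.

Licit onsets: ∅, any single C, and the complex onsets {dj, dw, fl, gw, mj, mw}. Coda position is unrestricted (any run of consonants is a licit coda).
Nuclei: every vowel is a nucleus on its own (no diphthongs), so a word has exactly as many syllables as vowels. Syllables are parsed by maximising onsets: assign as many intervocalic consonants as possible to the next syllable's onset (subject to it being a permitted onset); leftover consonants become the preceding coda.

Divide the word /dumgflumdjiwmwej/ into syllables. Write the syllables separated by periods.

Nuclei (vowels): u, u, i, e → 4 syllables.
V1 /u/ – V2 /u/: /mgfl/ — longest licit onset from the right is /fl/, leaving /mg/ as coda.
V2 /u/ – V3 /i/: /mdj/ — longest licit onset from the right is /dj/, leaving /m/ as coda.
V3 /i/ – V4 /e/: cluster /wmw/ — the longest permitted-onset suffix is /mw/; onset = /mw/, preceding coda = /w/.

dumg.flum.djiw.mwej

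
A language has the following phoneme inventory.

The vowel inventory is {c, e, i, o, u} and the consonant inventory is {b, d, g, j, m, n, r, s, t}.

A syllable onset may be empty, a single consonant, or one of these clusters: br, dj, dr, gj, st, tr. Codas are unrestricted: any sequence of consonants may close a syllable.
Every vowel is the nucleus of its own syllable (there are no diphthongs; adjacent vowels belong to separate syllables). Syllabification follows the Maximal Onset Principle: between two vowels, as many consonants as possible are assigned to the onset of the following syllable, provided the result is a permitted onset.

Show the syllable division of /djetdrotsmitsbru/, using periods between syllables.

djet.drots.mits.bru

The vowels are e, o, i, u — 4 nuclei, so 4 syllables.
Between /e/ (V1) and /o/ (V2): /tdr/ — longest licit onset from the right is /dr/, leaving /t/ as coda.
Between /o/ (V2) and /i/ (V3): /tsm/; trying suffixes from longest down, /m/ is the first permitted one, so coda /ts/ | onset /m/.
Between /i/ (V3) and /u/ (V4): /tsbr/; trying suffixes from longest down, /br/ is the first permitted one, so coda /ts/ | onset /br/.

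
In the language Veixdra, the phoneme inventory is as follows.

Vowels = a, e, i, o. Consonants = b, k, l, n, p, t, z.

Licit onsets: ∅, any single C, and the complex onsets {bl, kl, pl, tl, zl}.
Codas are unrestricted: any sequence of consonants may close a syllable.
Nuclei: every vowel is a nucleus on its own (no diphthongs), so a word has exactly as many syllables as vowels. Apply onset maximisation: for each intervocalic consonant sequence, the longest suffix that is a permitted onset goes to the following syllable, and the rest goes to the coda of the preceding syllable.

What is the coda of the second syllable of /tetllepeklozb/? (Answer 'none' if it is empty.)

The vowels are e, e, e, o — 4 nuclei, so 4 syllables.
Between /e/ (V1) and /e/ (V2): /tll/; trying suffixes from longest down, /l/ is the first permitted one, so coda /tl/ | onset /l/.
Between /e/ (V2) and /e/ (V3): just /p/ — single C goes to the following onset.
Between /e/ (V3) and /o/ (V4): cluster /kl/ — /kl/ is itself a permitted onset, so the whole cluster goes right; preceding coda = ∅.
Result: tetl.le.pe.klozb.
Syllable 2 is /le/: onset /l/, nucleus /e/, coda ∅.

none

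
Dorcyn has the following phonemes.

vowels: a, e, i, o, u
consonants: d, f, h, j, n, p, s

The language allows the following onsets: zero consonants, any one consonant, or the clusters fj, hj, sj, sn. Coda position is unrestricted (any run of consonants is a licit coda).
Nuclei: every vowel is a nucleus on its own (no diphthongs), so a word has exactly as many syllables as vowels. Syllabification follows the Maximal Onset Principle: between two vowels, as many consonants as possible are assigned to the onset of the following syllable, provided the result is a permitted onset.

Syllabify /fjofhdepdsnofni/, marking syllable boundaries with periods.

fjofh.depd.snof.ni

The vowels are o, e, o, i — 4 nuclei, so 4 syllables.
V1 /o/ – V2 /e/: cluster /fhd/ — the longest permitted-onset suffix is /d/; onset = /d/, preceding coda = /fh/.
V2 /e/ – V3 /o/: /pdsn/; trying suffixes from longest down, /sn/ is the first permitted one, so coda /pd/ | onset /sn/.
V3 /o/ – V4 /i/: /fn/; trying suffixes from longest down, /n/ is the first permitted one, so coda /f/ | onset /n/.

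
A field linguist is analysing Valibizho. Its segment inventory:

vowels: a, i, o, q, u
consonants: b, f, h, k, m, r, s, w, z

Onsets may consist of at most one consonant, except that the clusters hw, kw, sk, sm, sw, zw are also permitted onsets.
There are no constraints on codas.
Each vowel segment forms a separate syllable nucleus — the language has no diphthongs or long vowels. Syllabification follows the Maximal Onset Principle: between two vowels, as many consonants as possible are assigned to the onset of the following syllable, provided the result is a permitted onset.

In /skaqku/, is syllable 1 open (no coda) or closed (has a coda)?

The vowels are a, q, u — 3 nuclei, so 3 syllables.
Between /a/ (V1) and /q/ (V2): hiatus — the boundary sits between the two vowels.
Between /q/ (V2) and /u/ (V3): /k/ → onset of the next syllable (single consonants are always licit onsets).
So the parse is ska.q.ku.
Syllable 1 is /ska/; it ends in its nucleus with no coda, so it is open.

open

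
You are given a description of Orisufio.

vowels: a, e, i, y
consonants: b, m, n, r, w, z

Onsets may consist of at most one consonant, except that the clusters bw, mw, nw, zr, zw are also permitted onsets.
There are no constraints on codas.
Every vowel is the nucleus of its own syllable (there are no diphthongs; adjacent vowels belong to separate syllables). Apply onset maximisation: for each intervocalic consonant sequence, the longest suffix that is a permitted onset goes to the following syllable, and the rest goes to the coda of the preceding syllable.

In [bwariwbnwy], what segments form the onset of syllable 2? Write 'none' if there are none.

r

Vowels present: a, i, y; each is a nucleus, giving 3 syllables.
V1 /a/ – V2 /i/: just /r/ — single C goes to the following onset.
V2 /i/ – V3 /y/: cluster /wbnw/ — the longest permitted-onset suffix is /nw/; onset = /nw/, preceding coda = /wb/.
So the parse is bwa.riwb.nwy.
Syllable 2 is /riwb/: onset /r/, nucleus /i/, coda /wb/.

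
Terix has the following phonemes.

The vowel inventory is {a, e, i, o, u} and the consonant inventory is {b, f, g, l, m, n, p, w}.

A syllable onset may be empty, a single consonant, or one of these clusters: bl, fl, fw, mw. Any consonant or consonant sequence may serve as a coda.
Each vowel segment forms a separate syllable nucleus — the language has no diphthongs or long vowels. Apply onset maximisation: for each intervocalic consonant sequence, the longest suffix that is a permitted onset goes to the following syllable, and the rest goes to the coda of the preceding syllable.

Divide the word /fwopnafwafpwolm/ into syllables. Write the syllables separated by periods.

fwop.na.fwafp.wolm

Vowels present: o, a, a, o; each is a nucleus, giving 4 syllables.
/o…a/ gap (V1→V2): cluster /pn/ — the longest permitted-onset suffix is /n/; onset = /n/, preceding coda = /p/.
/a…a/ gap (V2→V3): /fw/ is a licit onset in full, so it all attaches to the next syllable.
/a…o/ gap (V3→V4): /fpw/ — longest licit onset from the right is /w/, leaving /fp/ as coda.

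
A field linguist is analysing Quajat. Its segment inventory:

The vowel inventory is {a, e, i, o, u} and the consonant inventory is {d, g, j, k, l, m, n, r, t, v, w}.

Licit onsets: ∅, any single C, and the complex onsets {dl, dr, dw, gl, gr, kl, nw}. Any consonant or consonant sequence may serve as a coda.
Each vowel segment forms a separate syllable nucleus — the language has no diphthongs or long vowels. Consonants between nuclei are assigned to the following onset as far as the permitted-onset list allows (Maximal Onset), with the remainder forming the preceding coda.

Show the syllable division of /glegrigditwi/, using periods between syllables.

The vowels are e, i, i, i — 4 nuclei, so 4 syllables.
V1 /e/ – V2 /i/: /gr/ — entire cluster is a permitted onset → onset /gr/, coda ∅.
V2 /i/ – V3 /i/: /gd/ splits as /g/ + /d/ (/d/ is the longest suffix that is a licit onset).
V3 /i/ – V4 /i/: cluster /tw/ — the longest permitted-onset suffix is /w/; onset = /w/, preceding coda = /t/.

gle.grig.dit.wi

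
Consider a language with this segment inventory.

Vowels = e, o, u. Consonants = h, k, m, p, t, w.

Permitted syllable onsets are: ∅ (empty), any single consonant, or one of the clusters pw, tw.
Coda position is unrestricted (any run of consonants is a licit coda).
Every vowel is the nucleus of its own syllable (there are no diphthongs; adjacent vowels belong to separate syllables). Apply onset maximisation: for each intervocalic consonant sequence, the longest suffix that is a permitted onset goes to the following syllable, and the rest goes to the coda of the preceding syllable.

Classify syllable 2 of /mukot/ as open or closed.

closed

The vowels are u, o — 2 nuclei, so 2 syllables.
/u…o/ gap (V1→V2): /k/ is a single consonant, so it becomes the next onset.
Syllabification: mu.kot.
Syllable 2 is /kot/ with coda /t/, so it is closed.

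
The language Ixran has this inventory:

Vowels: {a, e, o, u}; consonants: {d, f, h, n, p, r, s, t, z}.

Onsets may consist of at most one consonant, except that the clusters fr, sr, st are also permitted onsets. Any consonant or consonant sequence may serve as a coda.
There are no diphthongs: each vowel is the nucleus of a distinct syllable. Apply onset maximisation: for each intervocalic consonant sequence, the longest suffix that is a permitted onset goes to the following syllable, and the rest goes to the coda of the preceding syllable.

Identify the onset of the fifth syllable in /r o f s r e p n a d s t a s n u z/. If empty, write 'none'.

Nuclei (vowels): o, e, a, a, u → 5 syllables.
Between /o/ (V1) and /e/ (V2): /fsr/; trying suffixes from longest down, /sr/ is the first permitted one, so coda /f/ | onset /sr/.
Between /e/ (V2) and /a/ (V3): /pn/ splits as /p/ + /n/ (/n/ is the longest suffix that is a licit onset).
Between /a/ (V3) and /a/ (V4): cluster /dst/ — the longest permitted-onset suffix is /st/; onset = /st/, preceding coda = /d/.
Between /a/ (V4) and /u/ (V5): /sn/ — longest licit onset from the right is /n/, leaving /s/ as coda.
Result: rof.srep.nad.stas.nuz.
Syllable 5 is /nuz/: onset /n/, nucleus /u/, coda /z/.

n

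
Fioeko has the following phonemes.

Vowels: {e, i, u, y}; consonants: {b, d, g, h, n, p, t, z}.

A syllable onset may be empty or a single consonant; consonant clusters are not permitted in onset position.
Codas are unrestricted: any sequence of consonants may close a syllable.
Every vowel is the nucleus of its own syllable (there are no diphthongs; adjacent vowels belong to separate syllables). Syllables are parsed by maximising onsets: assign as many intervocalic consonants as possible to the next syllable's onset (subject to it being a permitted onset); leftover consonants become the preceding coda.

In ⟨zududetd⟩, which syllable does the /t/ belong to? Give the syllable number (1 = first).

The vowels are u, u, e — 3 nuclei, so 3 syllables.
V1 /u/ – V2 /u/: just /d/ — single C goes to the following onset.
V2 /u/ – V3 /e/: /d/ → onset of the next syllable (single consonants are always licit onsets).
So the parse is zu.du.detd.
The /t/ is in the coda of syllable 3 (/detd/).

3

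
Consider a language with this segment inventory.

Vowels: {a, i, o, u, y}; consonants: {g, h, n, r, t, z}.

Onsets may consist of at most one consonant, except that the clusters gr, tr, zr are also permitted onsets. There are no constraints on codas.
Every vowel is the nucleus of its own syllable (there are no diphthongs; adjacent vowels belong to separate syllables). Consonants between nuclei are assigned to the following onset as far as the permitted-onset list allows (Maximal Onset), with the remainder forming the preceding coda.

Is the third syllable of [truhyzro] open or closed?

The vowels are u, y, o — 3 nuclei, so 3 syllables.
/u…y/ gap (V1→V2): /h/ is a single consonant, so it becomes the next onset.
/y…o/ gap (V2→V3): cluster /zr/ — /zr/ is itself a permitted onset, so the whole cluster goes right; preceding coda = ∅.
Putting it together: tru.hy.zro.
Syllable 3 is /zro/; it ends in its nucleus with no coda, so it is open.

open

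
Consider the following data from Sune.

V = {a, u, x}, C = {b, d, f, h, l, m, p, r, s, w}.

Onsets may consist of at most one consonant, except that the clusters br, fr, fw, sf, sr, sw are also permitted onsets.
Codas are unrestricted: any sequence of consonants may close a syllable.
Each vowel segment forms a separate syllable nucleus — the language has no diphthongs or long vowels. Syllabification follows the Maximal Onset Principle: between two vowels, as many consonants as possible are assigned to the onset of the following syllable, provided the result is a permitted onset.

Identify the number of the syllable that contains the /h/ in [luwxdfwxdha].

Vowels present: u, x, x, a; each is a nucleus, giving 4 syllables.
σ1/σ2 boundary: /w/ is a single consonant, so it becomes the next onset.
σ2/σ3 boundary: cluster /dfw/ — the longest permitted-onset suffix is /fw/; onset = /fw/, preceding coda = /d/.
σ3/σ4 boundary: cluster /dh/ — the longest permitted-onset suffix is /h/; onset = /h/, preceding coda = /d/.
Result: lu.wxd.fwxd.ha.
The /h/ is in the onset of syllable 4 (/ha/).

4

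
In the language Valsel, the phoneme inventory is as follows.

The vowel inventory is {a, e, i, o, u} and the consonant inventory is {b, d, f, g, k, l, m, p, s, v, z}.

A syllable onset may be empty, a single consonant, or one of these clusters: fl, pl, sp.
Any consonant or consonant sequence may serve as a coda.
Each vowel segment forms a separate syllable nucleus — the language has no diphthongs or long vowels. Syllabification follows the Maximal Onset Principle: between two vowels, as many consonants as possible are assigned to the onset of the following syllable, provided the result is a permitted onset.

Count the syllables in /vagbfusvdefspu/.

Nuclei (vowels): a, u, e, u → 4 syllables.

4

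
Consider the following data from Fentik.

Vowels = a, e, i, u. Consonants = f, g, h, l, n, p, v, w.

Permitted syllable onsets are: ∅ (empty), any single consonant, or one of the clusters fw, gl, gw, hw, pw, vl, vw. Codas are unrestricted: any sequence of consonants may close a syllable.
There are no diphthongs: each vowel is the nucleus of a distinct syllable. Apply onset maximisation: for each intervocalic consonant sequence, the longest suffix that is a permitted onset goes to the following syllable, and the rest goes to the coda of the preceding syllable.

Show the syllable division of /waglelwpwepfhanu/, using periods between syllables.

The vowels are a, e, e, a, u — 5 nuclei, so 5 syllables.
σ1/σ2 boundary: /gl/ — entire cluster is a permitted onset → onset /gl/, coda ∅.
σ2/σ3 boundary: /lwpw/; trying suffixes from longest down, /pw/ is the first permitted one, so coda /lw/ | onset /pw/.
σ3/σ4 boundary: /pfh/; trying suffixes from longest down, /h/ is the first permitted one, so coda /pf/ | onset /h/.
σ4/σ5 boundary: just /n/ — single C goes to the following onset.

wa.glelw.pwepf.ha.nu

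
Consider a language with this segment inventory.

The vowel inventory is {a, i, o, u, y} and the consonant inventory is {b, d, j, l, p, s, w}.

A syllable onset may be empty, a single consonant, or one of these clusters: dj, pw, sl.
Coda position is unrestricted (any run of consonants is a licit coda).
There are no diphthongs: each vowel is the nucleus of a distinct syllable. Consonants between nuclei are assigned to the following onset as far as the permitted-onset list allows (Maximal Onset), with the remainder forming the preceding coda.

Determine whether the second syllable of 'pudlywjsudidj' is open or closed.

The vowels are u, y, u, i — 4 nuclei, so 4 syllables.
Between /u/ (V1) and /y/ (V2): /dl/ splits as /d/ + /l/ (/l/ is the longest suffix that is a licit onset).
Between /y/ (V2) and /u/ (V3): /wjs/ splits as /wj/ + /s/ (/s/ is the longest suffix that is a licit onset).
Between /u/ (V3) and /i/ (V4): just /d/ — single C goes to the following onset.
Putting it together: pud.lywj.su.didj.
Syllable 2 is /lywj/ with coda /wj/, so it is closed.

closed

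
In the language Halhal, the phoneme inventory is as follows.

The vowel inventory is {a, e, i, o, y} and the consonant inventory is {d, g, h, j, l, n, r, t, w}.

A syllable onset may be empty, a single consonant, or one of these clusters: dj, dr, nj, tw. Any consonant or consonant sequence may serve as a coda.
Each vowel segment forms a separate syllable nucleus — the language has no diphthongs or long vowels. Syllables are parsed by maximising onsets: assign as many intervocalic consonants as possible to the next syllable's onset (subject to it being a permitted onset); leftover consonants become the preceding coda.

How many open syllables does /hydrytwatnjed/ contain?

2

Nuclei (vowels): y, y, a, e → 4 syllables.
σ1/σ2 boundary: /dr/ — entire cluster is a permitted onset → onset /dr/, coda ∅.
σ2/σ3 boundary: cluster /tw/ — /tw/ is itself a permitted onset, so the whole cluster goes right; preceding coda = ∅.
σ3/σ4 boundary: cluster /tnj/ — the longest permitted-onset suffix is /nj/; onset = /nj/, preceding coda = /t/.
Result: hy.dry.twat.njed.
Classifying each syllable: /hy/ (open), /dry/ (open), /twat/ (closed), /njed/ (closed).
Open syllables: 2.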